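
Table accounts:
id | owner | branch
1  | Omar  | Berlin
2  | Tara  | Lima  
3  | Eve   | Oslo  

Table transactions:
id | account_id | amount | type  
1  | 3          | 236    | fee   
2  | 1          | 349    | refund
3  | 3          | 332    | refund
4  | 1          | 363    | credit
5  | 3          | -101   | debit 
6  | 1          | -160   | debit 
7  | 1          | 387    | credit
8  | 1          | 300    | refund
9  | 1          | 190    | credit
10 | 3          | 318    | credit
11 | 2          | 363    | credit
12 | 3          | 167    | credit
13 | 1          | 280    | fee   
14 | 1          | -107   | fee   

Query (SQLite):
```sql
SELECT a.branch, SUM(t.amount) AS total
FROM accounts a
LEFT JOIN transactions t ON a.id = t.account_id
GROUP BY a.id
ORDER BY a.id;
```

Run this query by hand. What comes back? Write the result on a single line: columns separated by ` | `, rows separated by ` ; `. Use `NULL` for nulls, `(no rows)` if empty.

LEFT JOIN keeps every accounts row; unmatched ones get NULL for transactions columns.
Group by accounts.id and compute SUM(t.amount). SUM over an all-NULL group is NULL.
  1: ids {2, 4, 6, 7, 8, 9, 13, 14} → SUM(t.amount)=1602
  2: ids {11} → SUM(t.amount)=363
  3: ids {1, 3, 5, 10, 12} → SUM(t.amount)=952

Berlin | 1602 ; Lima | 363 ; Oslo | 952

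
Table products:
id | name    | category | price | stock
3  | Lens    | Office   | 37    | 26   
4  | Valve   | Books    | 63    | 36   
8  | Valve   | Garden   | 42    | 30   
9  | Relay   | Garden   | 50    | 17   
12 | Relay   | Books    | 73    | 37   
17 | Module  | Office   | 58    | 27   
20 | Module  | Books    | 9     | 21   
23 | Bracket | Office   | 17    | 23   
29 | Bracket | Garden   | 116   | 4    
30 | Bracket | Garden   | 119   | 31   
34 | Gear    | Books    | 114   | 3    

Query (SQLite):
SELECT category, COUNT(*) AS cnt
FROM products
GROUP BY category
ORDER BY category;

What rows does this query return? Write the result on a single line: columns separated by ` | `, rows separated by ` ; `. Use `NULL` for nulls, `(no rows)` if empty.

Partition products by category; compute COUNT(*) within each group.
  Books: ids {4, 12, 20, 34} → COUNT(*)=4
  Garden: ids {8, 9, 29, 30} → COUNT(*)=4
  Office: ids {3, 17, 23} → COUNT(*)=3

Books | 4 ; Garden | 4 ; Office | 3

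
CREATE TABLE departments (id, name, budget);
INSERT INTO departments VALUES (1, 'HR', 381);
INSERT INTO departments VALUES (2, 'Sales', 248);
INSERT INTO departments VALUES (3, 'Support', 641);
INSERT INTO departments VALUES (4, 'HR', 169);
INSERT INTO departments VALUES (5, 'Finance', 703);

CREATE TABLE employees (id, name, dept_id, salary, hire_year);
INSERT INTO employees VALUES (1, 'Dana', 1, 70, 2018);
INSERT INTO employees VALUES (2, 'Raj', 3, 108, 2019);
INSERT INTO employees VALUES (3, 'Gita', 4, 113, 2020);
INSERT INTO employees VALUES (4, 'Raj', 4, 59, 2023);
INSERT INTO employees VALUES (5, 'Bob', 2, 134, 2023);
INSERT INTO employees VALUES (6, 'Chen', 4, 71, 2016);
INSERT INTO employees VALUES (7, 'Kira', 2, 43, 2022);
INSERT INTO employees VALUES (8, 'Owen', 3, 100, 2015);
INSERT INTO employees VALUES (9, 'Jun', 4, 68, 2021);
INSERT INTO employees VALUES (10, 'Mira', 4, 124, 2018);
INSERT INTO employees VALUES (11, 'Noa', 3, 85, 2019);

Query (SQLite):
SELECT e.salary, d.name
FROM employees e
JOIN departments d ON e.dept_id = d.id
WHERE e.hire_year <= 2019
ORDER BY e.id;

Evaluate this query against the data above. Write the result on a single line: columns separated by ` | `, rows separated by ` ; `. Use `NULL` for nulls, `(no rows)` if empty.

70 | HR ; 108 | Support ; 71 | HR ; 100 | Support ; 124 | HR ; 85 | Support

Each employees row matches the departments row where dept_id = departments.id.
Then keep rows with e.hire_year <= 2019.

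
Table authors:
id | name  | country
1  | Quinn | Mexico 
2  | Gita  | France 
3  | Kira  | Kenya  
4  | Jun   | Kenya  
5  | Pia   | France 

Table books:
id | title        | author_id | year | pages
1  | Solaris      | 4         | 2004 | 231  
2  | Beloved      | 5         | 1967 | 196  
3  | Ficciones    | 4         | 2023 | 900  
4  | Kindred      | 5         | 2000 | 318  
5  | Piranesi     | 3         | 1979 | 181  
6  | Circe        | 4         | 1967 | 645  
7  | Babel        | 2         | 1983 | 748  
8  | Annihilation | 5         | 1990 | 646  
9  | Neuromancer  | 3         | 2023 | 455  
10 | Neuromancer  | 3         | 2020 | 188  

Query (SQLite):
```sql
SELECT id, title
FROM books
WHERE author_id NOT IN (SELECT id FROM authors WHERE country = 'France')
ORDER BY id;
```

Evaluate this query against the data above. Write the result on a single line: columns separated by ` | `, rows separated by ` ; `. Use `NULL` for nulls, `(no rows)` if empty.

Inner query: authors.id where country = 'France'.
Outer: keep books rows whose author_id is not in that set.
Inner query → {2, 5}

1 | Solaris ; 3 | Ficciones ; 5 | Piranesi ; 6 | Circe ; 9 | Neuromancer ; 10 | Neuromancer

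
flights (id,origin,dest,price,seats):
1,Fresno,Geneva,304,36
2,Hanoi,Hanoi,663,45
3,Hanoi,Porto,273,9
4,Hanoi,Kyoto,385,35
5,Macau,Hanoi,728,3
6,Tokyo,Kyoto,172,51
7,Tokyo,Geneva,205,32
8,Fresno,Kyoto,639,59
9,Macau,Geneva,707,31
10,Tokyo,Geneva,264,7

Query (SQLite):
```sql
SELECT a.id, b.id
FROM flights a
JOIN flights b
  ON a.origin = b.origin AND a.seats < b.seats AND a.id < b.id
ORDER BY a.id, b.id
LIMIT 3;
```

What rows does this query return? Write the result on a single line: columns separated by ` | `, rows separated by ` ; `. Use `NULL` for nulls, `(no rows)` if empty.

1 | 8 ; 3 | 4 ; 5 | 9

Pairs (a,b) with same origin, a.seats < b.seats, a.id < b.id.
origin groups: Fresno:{1,8} Hanoi:{2,3,4} Macau:{5,9} Tokyo:{6,7,10}
Ordered by (a.id, b.id); first 3.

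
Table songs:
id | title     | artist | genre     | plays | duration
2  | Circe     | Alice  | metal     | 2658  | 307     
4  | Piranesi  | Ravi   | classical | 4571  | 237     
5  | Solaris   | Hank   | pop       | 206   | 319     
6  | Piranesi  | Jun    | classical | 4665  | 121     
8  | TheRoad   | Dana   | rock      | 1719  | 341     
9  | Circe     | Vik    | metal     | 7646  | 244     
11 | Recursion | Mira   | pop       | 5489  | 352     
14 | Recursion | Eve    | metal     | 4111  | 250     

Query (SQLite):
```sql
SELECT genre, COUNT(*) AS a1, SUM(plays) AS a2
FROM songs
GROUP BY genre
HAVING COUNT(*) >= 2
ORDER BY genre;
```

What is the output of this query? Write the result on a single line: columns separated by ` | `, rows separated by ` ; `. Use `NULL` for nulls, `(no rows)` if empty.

Group songs by genre.
Per group compute: COUNT(*), SUM(plays).
HAVING: drop groups with fewer than 2 rows.
  classical: ids {4, 6} → COUNT(*)=2, SUM(plays)=9236
  metal: ids {2, 9, 14} → COUNT(*)=3, SUM(plays)=14415
  pop: ids {5, 11} → COUNT(*)=2, SUM(plays)=5695
  rock: ids {8} → COUNT(*)=1, SUM(plays)=1719

classical | 2 | 9236 ; metal | 3 | 14415 ; pop | 2 | 5695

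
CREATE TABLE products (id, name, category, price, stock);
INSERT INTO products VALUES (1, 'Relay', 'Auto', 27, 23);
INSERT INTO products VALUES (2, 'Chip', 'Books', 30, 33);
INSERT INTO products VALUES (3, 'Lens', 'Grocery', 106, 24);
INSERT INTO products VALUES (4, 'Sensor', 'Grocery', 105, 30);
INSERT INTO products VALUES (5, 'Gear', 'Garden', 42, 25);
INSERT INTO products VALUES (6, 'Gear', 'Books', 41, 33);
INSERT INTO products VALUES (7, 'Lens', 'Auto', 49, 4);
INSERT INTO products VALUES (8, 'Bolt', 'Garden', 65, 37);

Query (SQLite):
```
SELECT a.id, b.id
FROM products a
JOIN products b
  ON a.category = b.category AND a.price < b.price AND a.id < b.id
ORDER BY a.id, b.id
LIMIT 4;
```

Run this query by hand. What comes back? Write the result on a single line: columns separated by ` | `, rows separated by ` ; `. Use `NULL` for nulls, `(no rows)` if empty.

Pairs (a,b) with same category, a.price < b.price, a.id < b.id.
category groups: Auto:{1,7} Books:{2,6} Garden:{5,8} Grocery:{3,4}
Ordered by (a.id, b.id); first 4.

1 | 7 ; 2 | 6 ; 5 | 8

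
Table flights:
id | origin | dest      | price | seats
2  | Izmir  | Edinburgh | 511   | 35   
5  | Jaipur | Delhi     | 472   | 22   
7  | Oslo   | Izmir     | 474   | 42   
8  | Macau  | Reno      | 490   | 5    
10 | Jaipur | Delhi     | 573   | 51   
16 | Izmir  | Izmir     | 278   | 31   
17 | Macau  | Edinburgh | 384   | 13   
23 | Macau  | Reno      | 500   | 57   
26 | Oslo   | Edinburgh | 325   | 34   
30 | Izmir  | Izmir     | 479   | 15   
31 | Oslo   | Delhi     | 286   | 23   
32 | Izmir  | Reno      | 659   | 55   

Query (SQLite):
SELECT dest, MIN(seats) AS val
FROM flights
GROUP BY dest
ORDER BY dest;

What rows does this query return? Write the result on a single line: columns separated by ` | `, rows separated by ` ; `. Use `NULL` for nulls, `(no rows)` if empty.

Delhi | 22 ; Edinburgh | 13 ; Izmir | 15 ; Reno | 5

Partition flights by dest; compute MIN(seats) within each group.
  Delhi: ids {5, 10, 31} → MIN(seats)=22
  Edinburgh: ids {2, 17, 26} → MIN(seats)=13
  Izmir: ids {7, 16, 30} → MIN(seats)=15
  Reno: ids {8, 23, 32} → MIN(seats)=5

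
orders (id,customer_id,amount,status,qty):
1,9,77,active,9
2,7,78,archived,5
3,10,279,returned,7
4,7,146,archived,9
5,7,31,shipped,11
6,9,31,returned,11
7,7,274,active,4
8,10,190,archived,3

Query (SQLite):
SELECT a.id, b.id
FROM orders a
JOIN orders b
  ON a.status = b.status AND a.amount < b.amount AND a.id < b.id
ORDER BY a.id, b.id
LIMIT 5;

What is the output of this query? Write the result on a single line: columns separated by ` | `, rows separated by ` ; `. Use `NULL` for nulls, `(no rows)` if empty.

Pairs (a,b) with same status, a.amount < b.amount, a.id < b.id.
status groups: active:{1,7} archived:{2,4,8} returned:{3,6} shipped:{5}
Ordered by (a.id, b.id); first 5.

1 | 7 ; 2 | 4 ; 2 | 8 ; 4 | 8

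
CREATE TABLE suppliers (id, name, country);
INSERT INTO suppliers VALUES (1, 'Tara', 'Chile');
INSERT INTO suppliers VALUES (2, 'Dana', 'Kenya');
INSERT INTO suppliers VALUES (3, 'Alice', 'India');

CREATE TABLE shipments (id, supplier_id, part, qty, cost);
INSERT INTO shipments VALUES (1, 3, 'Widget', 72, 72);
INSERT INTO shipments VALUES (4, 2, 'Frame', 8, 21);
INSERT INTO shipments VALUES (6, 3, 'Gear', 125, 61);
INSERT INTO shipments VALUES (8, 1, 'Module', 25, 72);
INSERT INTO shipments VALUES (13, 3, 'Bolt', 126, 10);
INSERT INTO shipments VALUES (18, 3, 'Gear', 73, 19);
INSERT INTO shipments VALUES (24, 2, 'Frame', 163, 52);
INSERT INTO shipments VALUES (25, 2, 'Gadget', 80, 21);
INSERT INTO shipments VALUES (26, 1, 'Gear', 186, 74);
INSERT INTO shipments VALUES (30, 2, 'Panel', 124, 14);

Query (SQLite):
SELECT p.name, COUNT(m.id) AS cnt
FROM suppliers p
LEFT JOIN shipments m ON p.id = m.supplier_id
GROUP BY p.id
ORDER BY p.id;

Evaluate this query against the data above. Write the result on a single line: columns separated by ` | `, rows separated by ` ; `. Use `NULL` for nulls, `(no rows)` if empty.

LEFT JOIN keeps every suppliers row; unmatched ones get NULL for shipments columns.
Group by suppliers.id and compute COUNT(m.id). COUNT(col) of an all-NULL group is 0.
  1: ids {8, 26} → COUNT(m.id)=2
  2: ids {4, 24, 25, 30} → COUNT(m.id)=4
  3: ids {1, 6, 13, 18} → COUNT(m.id)=4

Tara | 2 ; Dana | 4 ; Alice | 4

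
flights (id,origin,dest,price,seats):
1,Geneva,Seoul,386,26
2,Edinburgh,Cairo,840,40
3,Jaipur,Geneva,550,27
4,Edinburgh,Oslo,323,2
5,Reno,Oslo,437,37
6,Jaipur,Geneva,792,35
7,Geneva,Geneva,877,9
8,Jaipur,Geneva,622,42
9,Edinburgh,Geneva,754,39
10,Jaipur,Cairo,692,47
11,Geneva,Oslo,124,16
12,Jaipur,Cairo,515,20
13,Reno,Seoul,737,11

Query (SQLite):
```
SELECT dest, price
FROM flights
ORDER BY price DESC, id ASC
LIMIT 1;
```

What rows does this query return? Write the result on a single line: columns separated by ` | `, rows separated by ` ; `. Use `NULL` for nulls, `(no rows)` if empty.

Sort by price desc, tiebreak id asc: (877, id=7), (840, id=2), (792, id=6), (754, id=9) …. Take first 1.

Geneva | 877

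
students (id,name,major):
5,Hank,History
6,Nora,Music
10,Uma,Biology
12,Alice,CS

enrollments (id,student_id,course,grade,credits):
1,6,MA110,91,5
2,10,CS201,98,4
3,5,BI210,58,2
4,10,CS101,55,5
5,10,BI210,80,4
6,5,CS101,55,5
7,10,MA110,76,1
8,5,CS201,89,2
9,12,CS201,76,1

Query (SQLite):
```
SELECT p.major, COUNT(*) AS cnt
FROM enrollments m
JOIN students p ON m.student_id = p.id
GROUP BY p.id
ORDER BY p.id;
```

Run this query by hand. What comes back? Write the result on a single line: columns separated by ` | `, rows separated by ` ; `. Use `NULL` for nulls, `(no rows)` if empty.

History | 3 ; Music | 1 ; Biology | 4 ; CS | 1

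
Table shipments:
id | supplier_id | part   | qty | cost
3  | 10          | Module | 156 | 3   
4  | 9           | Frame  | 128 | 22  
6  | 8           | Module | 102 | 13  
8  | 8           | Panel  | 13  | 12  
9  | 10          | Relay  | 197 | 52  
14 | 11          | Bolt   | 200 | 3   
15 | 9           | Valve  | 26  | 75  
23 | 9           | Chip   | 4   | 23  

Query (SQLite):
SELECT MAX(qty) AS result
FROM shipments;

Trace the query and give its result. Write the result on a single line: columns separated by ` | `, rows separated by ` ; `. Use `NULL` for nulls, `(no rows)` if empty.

200

All qty values: [156, 128, 102, 13, 197, 200, 26, 4].
MAX of non-NULL values = 200.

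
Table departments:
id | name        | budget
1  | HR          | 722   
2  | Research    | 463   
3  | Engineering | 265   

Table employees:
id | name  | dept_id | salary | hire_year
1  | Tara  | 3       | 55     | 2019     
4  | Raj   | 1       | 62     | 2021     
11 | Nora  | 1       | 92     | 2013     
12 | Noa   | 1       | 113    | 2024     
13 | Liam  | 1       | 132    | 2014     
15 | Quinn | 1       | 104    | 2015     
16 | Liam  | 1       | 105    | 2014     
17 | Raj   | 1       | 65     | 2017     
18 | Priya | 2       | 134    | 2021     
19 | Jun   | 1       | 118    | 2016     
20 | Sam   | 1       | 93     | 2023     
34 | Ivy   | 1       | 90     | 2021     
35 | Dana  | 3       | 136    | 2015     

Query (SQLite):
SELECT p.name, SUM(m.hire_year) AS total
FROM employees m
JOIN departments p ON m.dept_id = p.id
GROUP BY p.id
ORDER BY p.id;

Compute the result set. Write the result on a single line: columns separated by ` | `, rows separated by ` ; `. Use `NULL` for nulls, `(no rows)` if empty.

Join each employees row to its departments via dept_id.
Group joined rows by departments.id; compute SUM(m.hire_year) per group.
  1: ids {4, 11, 12, 13, 15, 16, 17, 19, 20, 34} → SUM(m.hire_year)=20178
  2: ids {18} → SUM(m.hire_year)=2021
  3: ids {1, 35} → SUM(m.hire_year)=4034

HR | 20178 ; Research | 2021 ; Engineering | 4034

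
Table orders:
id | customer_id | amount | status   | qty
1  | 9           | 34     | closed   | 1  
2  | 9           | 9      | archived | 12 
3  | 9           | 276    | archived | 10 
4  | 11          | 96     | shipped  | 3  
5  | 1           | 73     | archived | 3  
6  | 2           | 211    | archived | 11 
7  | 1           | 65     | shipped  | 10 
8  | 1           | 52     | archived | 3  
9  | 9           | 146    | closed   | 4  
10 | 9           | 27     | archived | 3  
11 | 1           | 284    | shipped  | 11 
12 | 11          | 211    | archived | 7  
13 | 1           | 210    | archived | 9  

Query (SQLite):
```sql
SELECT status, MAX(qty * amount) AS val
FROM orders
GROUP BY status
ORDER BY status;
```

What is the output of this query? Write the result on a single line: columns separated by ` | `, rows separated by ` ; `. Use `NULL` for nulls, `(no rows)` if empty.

archived | 2760 ; closed | 584 ; shipped | 3124

For each row compute qty * amount.
Group by status; take MAX of the expression per group.
  archived: ids {2, 3, 5, 6, 8, 10, 12, 13} → MAX(qty * amount)=2760
  closed: ids {1, 9} → MAX(qty * amount)=584
  shipped: ids {4, 7, 11} → MAX(qty * amount)=3124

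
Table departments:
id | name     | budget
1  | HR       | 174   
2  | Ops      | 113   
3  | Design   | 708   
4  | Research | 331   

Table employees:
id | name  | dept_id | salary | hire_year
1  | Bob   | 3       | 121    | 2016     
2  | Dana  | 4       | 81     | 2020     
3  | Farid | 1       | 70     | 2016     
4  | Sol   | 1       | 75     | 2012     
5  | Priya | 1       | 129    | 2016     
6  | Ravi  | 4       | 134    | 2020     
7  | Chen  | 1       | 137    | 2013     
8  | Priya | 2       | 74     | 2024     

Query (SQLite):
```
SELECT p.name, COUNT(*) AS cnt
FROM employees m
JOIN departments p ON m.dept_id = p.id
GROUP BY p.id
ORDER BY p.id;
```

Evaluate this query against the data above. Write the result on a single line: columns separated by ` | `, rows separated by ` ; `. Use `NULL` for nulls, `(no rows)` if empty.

Join each employees row to its departments via dept_id.
Group joined rows by departments.id; compute COUNT(*) per group.
  1: ids {3, 4, 5, 7} → COUNT(*)=4
  2: ids {8} → COUNT(*)=1
  3: ids {1} → COUNT(*)=1
  4: ids {2, 6} → COUNT(*)=2

HR | 4 ; Ops | 1 ; Design | 1 ; Research | 2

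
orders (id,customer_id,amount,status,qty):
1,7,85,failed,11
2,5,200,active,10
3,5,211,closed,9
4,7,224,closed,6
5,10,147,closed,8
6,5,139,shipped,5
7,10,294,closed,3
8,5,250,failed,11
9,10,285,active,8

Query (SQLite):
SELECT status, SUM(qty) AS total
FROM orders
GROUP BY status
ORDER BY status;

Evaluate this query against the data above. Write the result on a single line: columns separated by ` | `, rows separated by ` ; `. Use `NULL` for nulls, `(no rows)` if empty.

Partition orders by status; compute SUM(qty) within each group.
  active: ids {2, 9} → SUM(qty)=18
  closed: ids {3, 4, 5, 7} → SUM(qty)=26
  failed: ids {1, 8} → SUM(qty)=22
  shipped: ids {6} → SUM(qty)=5

active | 18 ; closed | 26 ; failed | 22 ; shipped | 5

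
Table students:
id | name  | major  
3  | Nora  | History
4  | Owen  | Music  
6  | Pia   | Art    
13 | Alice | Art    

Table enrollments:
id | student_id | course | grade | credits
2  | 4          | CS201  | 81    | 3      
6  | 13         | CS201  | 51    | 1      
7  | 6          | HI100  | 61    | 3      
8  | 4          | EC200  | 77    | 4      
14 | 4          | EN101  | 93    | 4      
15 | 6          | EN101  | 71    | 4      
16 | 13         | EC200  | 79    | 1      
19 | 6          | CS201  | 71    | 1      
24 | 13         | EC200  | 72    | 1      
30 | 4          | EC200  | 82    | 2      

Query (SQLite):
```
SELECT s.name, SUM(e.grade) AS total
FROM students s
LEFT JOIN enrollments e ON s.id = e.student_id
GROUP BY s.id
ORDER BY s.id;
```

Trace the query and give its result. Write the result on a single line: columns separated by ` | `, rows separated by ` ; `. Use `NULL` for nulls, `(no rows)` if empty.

LEFT JOIN keeps every students row; unmatched ones get NULL for enrollments columns.
Group by students.id and compute SUM(e.grade). SUM over an all-NULL group is NULL.
  3: ids {—} → SUM(e.grade)=NULL
  4: ids {2, 8, 14, 30} → SUM(e.grade)=333
  6: ids {7, 15, 19} → SUM(e.grade)=203
  13: ids {6, 16, 24} → SUM(e.grade)=202

Nora | NULL ; Owen | 333 ; Pia | 203 ; Alice | 202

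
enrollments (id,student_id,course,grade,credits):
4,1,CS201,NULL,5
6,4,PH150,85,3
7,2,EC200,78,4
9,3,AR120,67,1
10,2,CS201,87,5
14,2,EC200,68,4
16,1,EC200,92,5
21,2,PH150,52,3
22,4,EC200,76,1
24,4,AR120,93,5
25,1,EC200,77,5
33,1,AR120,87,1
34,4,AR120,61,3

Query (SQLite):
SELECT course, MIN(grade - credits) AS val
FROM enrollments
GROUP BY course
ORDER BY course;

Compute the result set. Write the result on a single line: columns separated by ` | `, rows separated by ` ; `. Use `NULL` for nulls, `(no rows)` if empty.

AR120 | 58 ; CS201 | 82 ; EC200 | 64 ; PH150 | 49

For each row compute grade - credits.
Group by course; take MIN of the expression per group.
  AR120: ids {9, 24, 33, 34} → MIN(grade - credits)=58
  CS201: ids {4, 10} → MIN(grade - credits)=82
  EC200: ids {7, 14, 16, 22, 25} → MIN(grade - credits)=64
  PH150: ids {6, 21} → MIN(grade - credits)=49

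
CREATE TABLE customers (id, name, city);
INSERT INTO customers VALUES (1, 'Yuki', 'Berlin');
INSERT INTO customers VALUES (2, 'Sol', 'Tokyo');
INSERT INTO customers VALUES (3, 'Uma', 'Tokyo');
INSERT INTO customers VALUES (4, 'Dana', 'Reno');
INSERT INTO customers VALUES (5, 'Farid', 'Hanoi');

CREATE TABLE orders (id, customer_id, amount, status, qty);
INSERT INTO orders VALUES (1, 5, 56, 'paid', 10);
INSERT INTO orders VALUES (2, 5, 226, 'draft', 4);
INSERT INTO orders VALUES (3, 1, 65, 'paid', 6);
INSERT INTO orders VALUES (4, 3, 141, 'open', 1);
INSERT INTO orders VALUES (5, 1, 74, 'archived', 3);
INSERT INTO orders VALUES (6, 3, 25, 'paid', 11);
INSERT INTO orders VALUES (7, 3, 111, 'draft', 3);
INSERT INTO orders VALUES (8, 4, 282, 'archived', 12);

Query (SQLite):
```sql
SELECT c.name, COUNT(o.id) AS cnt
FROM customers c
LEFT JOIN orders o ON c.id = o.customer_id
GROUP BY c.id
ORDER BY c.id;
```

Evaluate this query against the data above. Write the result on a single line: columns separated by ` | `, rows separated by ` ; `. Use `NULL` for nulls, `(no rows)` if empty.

Yuki | 2 ; Sol | 0 ; Uma | 3 ; Dana | 1 ; Farid | 2

LEFT JOIN keeps every customers row; unmatched ones get NULL for orders columns.
Group by customers.id and compute COUNT(o.id). COUNT(col) of an all-NULL group is 0.
  1: ids {3, 5} → COUNT(o.id)=2
  2: ids {—} → COUNT(o.id)=0
  3: ids {4, 6, 7} → COUNT(o.id)=3
  4: ids {8} → COUNT(o.id)=1
  5: ids {1, 2} → COUNT(o.id)=2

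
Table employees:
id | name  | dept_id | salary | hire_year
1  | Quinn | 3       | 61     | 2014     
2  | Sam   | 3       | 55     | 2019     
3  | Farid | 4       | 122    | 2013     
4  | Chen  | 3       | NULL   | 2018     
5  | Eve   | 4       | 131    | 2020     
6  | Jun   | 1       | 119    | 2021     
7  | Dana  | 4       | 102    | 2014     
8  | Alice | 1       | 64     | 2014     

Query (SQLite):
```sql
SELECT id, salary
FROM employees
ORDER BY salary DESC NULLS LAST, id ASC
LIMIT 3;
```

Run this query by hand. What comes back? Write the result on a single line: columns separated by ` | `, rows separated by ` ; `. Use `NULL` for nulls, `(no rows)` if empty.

Sort by salary desc, tiebreak id asc: (131, id=5), (122, id=3), (119, id=6), (102, id=7), (64, id=8), (61, id=1) …. Take first 3.
NULLS LAST: NULL salary rows go after all non-NULL rows (among themselves ordered by id asc).

5 | 131 ; 3 | 122 ; 6 | 119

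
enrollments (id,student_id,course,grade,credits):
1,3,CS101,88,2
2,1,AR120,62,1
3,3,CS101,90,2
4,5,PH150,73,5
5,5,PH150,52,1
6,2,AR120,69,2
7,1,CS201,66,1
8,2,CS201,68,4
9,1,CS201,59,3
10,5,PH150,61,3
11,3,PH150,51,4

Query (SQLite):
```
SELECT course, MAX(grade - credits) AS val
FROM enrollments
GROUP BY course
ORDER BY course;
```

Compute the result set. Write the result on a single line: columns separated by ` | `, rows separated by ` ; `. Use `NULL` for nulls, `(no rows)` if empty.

For each row compute grade - credits.
Group by course; take MAX of the expression per group.
  AR120: ids {2, 6} → MAX(grade - credits)=67
  CS101: ids {1, 3} → MAX(grade - credits)=88
  CS201: ids {7, 8, 9} → MAX(grade - credits)=65
  PH150: ids {4, 5, 10, 11} → MAX(grade - credits)=68

AR120 | 67 ; CS101 | 88 ; CS201 | 65 ; PH150 | 68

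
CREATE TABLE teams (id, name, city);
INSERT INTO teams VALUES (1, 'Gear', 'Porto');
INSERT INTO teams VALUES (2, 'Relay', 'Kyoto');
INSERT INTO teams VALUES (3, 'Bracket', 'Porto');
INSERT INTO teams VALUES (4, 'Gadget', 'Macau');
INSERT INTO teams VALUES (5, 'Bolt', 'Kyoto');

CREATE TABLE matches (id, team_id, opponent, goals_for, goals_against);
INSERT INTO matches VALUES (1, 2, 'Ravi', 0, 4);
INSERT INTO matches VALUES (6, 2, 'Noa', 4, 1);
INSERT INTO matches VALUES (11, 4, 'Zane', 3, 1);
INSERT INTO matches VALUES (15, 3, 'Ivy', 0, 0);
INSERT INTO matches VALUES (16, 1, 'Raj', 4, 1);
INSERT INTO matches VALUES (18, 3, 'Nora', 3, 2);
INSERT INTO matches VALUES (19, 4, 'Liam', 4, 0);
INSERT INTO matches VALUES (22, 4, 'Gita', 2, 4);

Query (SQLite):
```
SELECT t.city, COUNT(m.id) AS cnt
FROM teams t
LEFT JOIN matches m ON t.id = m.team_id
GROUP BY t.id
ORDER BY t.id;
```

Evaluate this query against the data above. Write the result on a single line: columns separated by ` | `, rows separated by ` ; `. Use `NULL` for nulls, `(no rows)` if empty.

Porto | 1 ; Kyoto | 2 ; Porto | 2 ; Macau | 3 ; Kyoto | 0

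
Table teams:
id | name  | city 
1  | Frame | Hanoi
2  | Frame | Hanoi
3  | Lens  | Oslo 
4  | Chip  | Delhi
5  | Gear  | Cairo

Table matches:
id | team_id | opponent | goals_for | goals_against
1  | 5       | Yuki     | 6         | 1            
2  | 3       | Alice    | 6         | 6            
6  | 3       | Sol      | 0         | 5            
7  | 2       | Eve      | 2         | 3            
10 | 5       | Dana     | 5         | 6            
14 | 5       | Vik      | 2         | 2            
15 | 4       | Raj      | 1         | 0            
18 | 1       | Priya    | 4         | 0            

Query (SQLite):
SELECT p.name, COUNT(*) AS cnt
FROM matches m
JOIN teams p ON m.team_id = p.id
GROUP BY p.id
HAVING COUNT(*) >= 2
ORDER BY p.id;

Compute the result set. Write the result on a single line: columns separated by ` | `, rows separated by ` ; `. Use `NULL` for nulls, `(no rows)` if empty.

Lens | 2 ; Gear | 3

Join each matches row to its teams via team_id.
Group joined rows by teams.id; compute COUNT(*) per group.
HAVING: keep groups with count ≥ 2.
  1: ids {18} → COUNT(*)=1
  2: ids {7} → COUNT(*)=1
  3: ids {2, 6} → COUNT(*)=2
  4: ids {15} → COUNT(*)=1
  5: ids {1, 10, 14} → COUNT(*)=3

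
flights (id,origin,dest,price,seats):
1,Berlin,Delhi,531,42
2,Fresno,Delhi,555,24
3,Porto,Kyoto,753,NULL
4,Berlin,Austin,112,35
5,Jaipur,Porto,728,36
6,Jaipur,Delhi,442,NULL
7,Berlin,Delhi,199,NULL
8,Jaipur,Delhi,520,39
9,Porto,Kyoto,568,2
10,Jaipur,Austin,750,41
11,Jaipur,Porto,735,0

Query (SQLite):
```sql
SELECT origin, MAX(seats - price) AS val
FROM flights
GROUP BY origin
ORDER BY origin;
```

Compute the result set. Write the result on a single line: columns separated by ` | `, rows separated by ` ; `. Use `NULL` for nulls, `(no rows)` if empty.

For each row compute seats - price.
Group by origin; take MAX of the expression per group.
  Berlin: ids {1, 4, 7} → MAX(seats - price)=-77
  Fresno: ids {2} → MAX(seats - price)=-531
  Jaipur: ids {5, 6, 8, 10, 11} → MAX(seats - price)=-481
  Porto: ids {3, 9} → MAX(seats - price)=-566

Berlin | -77 ; Fresno | -531 ; Jaipur | -481 ; Porto | -566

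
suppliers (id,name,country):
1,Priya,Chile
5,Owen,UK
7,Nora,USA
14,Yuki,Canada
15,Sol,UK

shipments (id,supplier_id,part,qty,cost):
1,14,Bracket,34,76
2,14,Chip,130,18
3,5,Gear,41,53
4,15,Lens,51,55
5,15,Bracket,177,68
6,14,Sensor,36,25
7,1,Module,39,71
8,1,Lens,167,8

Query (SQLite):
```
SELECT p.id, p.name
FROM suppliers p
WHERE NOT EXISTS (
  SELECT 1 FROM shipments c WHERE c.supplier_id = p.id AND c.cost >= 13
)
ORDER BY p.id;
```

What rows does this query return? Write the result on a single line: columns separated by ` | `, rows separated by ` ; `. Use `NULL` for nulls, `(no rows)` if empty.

For each suppliers row, check whether any shipments with matching supplier_id has cost >= 13.
Keep rows where that is false.

7 | Nora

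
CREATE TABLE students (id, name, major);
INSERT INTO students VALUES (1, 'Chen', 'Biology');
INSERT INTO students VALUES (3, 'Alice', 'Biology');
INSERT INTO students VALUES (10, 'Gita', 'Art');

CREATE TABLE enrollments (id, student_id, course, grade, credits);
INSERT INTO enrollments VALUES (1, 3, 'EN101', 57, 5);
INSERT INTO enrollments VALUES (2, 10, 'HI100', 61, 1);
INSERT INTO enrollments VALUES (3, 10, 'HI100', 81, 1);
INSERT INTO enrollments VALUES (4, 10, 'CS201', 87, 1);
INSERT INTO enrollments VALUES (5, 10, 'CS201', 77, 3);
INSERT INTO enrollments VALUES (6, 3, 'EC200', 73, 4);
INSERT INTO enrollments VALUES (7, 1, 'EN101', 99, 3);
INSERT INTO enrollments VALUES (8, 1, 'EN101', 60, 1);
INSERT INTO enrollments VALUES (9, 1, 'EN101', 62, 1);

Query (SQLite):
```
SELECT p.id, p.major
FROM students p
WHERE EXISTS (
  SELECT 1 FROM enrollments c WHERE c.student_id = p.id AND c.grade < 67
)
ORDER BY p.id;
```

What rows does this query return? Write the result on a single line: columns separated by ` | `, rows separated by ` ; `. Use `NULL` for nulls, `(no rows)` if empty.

1 | Biology ; 3 | Biology ; 10 | Art

For each students row, check whether any enrollments with matching student_id has grade < 67.
Keep rows where that is true.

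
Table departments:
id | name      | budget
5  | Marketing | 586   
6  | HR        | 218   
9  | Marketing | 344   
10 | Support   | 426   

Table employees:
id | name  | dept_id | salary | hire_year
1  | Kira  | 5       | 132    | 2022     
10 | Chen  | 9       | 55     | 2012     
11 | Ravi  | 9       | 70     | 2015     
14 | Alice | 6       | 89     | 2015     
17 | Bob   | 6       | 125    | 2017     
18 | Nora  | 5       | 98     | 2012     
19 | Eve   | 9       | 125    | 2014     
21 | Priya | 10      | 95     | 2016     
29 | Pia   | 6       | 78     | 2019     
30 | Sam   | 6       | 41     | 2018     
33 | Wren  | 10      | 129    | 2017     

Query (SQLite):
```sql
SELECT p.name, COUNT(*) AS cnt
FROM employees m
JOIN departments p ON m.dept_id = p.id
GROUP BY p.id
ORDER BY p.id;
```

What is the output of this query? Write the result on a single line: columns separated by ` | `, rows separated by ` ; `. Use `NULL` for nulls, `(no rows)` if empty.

Join each employees row to its departments via dept_id.
Group joined rows by departments.id; compute COUNT(*) per group.
  5: ids {1, 18} → COUNT(*)=2
  6: ids {14, 17, 29, 30} → COUNT(*)=4
  9: ids {10, 11, 19} → COUNT(*)=3
  10: ids {21, 33} → COUNT(*)=2

Marketing | 2 ; HR | 4 ; Marketing | 3 ; Support | 2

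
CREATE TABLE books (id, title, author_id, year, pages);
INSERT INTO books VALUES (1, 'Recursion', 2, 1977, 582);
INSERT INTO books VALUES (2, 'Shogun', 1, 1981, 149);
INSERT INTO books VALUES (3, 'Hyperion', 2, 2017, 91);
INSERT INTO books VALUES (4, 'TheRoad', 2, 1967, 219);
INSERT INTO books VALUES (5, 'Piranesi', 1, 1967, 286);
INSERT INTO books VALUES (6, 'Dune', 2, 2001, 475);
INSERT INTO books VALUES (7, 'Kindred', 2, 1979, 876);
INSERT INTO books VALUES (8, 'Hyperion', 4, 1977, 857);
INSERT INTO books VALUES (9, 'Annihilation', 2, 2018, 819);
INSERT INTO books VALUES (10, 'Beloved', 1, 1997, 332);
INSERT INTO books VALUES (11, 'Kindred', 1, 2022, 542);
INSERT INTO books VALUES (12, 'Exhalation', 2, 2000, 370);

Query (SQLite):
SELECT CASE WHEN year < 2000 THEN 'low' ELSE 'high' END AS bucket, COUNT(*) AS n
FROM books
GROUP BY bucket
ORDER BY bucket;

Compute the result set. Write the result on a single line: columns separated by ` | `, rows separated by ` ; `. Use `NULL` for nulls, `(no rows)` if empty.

Bucket rows by year < 2000 → 'low' else 'high'; count each bucket.

high | 5 ; low | 7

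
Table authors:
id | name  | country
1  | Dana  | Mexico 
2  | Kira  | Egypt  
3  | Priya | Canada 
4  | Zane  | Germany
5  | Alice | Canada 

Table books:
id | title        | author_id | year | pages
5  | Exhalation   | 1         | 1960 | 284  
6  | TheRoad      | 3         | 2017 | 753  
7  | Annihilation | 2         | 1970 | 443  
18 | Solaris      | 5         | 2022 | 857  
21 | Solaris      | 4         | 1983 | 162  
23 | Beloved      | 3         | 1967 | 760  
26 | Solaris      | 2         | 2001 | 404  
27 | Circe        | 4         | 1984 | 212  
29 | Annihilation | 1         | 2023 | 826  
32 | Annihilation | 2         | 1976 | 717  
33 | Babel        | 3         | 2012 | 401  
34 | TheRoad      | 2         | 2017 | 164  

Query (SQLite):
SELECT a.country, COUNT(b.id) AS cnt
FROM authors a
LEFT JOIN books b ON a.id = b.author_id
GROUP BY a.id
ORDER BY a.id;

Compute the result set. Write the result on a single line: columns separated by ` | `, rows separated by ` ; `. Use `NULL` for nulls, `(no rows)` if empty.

Mexico | 2 ; Egypt | 4 ; Canada | 3 ; Germany | 2 ; Canada | 1

LEFT JOIN keeps every authors row; unmatched ones get NULL for books columns.
Group by authors.id and compute COUNT(b.id). COUNT(col) of an all-NULL group is 0.
  1: ids {5, 29} → COUNT(b.id)=2
  2: ids {7, 26, 32, 34} → COUNT(b.id)=4
  3: ids {6, 23, 33} → COUNT(b.id)=3
  4: ids {21, 27} → COUNT(b.id)=2
  5: ids {18} → COUNT(b.id)=1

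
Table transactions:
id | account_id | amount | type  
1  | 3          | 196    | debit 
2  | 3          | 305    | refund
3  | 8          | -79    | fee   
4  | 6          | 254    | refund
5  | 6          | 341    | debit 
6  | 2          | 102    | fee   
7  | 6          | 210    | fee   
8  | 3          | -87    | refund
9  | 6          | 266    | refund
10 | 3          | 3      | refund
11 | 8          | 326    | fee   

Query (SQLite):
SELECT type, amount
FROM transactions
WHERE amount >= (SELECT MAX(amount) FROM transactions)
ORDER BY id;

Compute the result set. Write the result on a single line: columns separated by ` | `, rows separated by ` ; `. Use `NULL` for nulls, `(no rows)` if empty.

debit | 341

Scalar subquery: MAX(amount) over all transactions rows = 341.
Keep rows where amount >= that value.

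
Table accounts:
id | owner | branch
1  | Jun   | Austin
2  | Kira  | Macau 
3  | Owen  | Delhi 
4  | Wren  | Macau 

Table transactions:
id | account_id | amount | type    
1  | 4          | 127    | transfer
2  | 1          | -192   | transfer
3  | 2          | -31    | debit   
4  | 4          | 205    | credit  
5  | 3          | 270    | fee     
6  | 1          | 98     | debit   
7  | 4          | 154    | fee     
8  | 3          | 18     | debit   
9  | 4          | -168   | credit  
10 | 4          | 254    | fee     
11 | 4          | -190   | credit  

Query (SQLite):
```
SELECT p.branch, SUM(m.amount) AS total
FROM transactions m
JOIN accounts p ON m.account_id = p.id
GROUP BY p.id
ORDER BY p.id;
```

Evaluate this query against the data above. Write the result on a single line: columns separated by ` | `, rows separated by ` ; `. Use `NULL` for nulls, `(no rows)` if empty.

Austin | -94 ; Macau | -31 ; Delhi | 288 ; Macau | 382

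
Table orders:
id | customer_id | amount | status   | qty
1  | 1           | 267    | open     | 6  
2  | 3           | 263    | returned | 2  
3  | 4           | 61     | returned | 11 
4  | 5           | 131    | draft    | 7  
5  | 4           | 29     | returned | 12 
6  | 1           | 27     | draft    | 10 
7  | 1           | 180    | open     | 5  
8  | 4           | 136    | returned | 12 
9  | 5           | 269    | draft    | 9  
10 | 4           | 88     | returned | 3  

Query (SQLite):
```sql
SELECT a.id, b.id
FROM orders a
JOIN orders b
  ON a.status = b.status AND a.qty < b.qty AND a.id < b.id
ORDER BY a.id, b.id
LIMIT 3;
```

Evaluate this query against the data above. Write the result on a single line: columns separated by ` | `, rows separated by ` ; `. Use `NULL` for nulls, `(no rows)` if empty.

Pairs (a,b) with same status, a.qty < b.qty, a.id < b.id.
status groups: draft:{4,6,9} open:{1,7} returned:{2,3,5,8,10}
Ordered by (a.id, b.id); first 3.

2 | 3 ; 2 | 5 ; 2 | 8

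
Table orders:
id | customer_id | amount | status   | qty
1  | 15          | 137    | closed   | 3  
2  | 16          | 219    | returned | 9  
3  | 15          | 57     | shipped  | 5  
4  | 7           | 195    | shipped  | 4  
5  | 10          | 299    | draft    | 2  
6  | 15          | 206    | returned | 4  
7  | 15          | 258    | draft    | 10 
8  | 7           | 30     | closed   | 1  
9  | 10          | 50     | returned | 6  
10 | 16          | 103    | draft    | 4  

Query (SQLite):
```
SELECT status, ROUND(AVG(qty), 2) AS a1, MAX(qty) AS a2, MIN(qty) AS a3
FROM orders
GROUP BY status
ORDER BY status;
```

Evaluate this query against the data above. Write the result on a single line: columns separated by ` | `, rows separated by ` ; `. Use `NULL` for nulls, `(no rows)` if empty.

Group orders by status.
Per group compute: ROUND(AVG(qty), 2), MAX(qty), MIN(qty).
  closed: ids {1, 8} → ROUND(AVG(qty), 2)=2, MAX(qty)=3, MIN(qty)=1
  draft: ids {5, 7, 10} → ROUND(AVG(qty), 2)=5.33, MAX(qty)=10, MIN(qty)=2
  returned: ids {2, 6, 9} → ROUND(AVG(qty), 2)=6.33, MAX(qty)=9, MIN(qty)=4
  shipped: ids {3, 4} → ROUND(AVG(qty), 2)=4.5, MAX(qty)=5, MIN(qty)=4

closed | 2 | 3 | 1 ; draft | 5.33 | 10 | 2 ; returned | 6.33 | 9 | 4 ; shipped | 4.5 | 5 | 4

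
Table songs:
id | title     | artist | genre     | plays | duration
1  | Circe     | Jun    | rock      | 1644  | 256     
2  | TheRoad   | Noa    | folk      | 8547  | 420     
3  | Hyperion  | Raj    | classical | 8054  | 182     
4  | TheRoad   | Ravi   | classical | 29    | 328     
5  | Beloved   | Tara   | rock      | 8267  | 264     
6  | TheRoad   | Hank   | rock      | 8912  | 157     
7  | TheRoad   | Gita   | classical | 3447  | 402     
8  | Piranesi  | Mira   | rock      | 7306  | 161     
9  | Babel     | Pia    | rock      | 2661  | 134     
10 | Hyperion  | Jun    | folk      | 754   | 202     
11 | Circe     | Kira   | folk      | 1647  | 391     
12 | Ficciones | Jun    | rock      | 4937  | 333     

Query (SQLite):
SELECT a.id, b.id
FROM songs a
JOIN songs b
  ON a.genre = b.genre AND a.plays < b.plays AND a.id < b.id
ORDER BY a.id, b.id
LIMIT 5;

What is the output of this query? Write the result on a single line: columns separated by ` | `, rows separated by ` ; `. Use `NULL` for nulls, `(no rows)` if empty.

Pairs (a,b) with same genre, a.plays < b.plays, a.id < b.id.
genre groups: classical:{3,4,7} folk:{2,10,11} rock:{1,5,6,8,9,12}
Ordered by (a.id, b.id); first 5.

1 | 5 ; 1 | 6 ; 1 | 8 ; 1 | 9 ; 1 | 12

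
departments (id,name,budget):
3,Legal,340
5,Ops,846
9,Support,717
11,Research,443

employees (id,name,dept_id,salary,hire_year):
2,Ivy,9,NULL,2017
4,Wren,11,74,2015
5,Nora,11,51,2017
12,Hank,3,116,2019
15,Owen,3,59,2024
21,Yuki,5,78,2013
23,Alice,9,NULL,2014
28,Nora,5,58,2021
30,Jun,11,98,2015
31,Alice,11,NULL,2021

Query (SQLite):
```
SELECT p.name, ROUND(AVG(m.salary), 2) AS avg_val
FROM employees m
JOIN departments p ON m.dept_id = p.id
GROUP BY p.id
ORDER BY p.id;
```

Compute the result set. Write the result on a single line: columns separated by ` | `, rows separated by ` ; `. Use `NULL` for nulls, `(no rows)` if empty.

Legal | 87.5 ; Ops | 68 ; Support | NULL ; Research | 74.33

Join each employees row to its departments via dept_id.
Group joined rows by departments.id; compute ROUND(AVG(m.salary), 2) per group.
  3: ids {12, 15} → ROUND(AVG(m.salary), 2)=87.5
  5: ids {21, 28} → ROUND(AVG(m.salary), 2)=68
  9: ids {2, 23} → ROUND(AVG(m.salary), 2)=NULL
  11: ids {4, 5, 30, 31} → ROUND(AVG(m.salary), 2)=74.33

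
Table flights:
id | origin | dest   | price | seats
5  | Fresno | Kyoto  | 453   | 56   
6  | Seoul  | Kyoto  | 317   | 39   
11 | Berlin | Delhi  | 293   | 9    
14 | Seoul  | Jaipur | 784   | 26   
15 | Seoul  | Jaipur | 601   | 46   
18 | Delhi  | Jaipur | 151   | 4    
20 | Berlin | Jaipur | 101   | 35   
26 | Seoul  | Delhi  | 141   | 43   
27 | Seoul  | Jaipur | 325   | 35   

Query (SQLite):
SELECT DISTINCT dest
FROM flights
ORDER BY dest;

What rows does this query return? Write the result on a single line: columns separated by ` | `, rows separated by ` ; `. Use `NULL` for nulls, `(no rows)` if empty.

Delhi ; Jaipur ; Kyoto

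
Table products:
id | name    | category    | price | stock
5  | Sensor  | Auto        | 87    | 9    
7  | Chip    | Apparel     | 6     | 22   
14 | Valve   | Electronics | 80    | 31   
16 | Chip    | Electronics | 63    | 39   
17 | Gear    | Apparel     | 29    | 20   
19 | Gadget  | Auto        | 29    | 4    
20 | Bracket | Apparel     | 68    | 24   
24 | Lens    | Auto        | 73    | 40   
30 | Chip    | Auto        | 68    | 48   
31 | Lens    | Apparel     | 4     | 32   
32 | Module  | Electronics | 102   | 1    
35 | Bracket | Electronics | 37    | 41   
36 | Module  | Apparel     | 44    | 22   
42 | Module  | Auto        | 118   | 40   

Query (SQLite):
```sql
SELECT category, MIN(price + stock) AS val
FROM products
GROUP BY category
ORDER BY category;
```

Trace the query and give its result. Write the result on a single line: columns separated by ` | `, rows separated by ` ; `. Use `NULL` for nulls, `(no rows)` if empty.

For each row compute price + stock.
Group by category; take MIN of the expression per group.
  Apparel: ids {7, 17, 20, 31, 36} → MIN(price + stock)=28
  Auto: ids {5, 19, 24, 30, 42} → MIN(price + stock)=33
  Electronics: ids {14, 16, 32, 35} → MIN(price + stock)=78

Apparel | 28 ; Auto | 33 ; Electronics | 78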